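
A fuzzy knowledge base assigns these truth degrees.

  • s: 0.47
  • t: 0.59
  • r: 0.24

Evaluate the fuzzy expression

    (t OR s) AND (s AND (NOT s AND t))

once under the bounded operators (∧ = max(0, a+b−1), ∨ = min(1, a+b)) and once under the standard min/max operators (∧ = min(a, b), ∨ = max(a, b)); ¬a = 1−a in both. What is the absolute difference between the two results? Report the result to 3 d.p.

0.470

Under bounded:
  t OR s = min(1, a+b) on (0.59, 0.47) = 1.00
  NOT s = 1 − 0.47 = 0.53
  NOT s AND t = max(0, a+b−1) on (0.53, 0.59) = 0.12
  s AND (NOT s AND t) = max(0, a+b−1) on (0.47, 0.12) = 0.00
  (t OR s) AND (s AND (NOT s AND t)) = max(0, a+b−1) on (1.00, 0.00) = 0.00
  → value = 0.0000
Under standard min/max:
  t OR s = max(a, b) on (0.59, 0.47) = 0.59
  NOT s = 1 − 0.47 = 0.53
  NOT s AND t = min(a, b) on (0.53, 0.59) = 0.53
  s AND (NOT s AND t) = min(a, b) on (0.47, 0.53) = 0.47
  (t OR s) AND (s AND (NOT s AND t)) = min(a, b) on (0.59, 0.47) = 0.47
  → value = 0.4700
|0.0000 − 0.4700| = 0.470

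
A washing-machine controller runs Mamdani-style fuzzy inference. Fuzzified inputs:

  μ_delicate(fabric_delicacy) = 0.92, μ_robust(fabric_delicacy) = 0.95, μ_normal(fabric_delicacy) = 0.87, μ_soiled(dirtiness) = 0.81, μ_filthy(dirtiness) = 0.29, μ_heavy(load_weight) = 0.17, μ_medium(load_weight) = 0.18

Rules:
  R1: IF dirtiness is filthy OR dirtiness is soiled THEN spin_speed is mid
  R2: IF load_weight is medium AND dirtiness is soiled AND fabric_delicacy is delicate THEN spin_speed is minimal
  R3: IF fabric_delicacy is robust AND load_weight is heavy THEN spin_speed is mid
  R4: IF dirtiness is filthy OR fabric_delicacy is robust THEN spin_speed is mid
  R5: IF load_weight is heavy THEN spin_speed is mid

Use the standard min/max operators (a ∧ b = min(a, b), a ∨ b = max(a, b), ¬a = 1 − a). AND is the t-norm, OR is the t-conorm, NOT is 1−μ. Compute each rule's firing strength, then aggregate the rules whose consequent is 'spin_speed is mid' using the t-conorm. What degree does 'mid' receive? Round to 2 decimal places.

0.95

R1: filthy=0.29, soiled=0.81; OR[max(a, b)] → w = 0.81
R2: medium=0.18, soiled=0.81, delicate=0.92; AND[min(a, b)] → w = 0.18
R3: robust=0.95, heavy=0.17; AND[min(a, b)] → w = 0.17
R4: filthy=0.29, robust=0.95; OR[max(a, b)] → w = 0.95
R5: heavy=0.17 → w = 0.17
Rules with consequent 'mid': {R1, R3, R4, R5} → strengths 0.81, 0.17, 0.95, 0.17
Aggregate via t-conorm [max(a, b)]: 0.95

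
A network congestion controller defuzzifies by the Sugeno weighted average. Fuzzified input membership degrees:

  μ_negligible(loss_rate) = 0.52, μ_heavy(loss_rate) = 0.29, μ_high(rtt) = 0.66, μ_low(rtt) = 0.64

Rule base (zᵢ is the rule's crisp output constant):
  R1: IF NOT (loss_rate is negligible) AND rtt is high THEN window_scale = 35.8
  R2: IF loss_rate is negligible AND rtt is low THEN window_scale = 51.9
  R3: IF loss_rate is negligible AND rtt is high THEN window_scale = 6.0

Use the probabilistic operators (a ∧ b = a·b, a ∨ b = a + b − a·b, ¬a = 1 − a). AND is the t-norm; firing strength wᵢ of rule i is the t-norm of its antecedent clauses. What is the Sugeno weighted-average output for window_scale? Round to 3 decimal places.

30.895

R1 (z=35.8): ¬negligible=1−0.52=0.48, high=0.66; AND[a·b] → w = 0.3168
R2 (z=51.9): negligible=0.52, low=0.64; AND[a·b] → w = 0.3328
R3 (z=6.0): negligible=0.52, high=0.66; AND[a·b] → w = 0.3432
Weighted average = (0.3168·35.8 + 0.3328·51.9 + 0.3432·6.0) / (0.3168 + 0.3328 + 0.3432)
  = 30.6730 / 0.9928 = 30.895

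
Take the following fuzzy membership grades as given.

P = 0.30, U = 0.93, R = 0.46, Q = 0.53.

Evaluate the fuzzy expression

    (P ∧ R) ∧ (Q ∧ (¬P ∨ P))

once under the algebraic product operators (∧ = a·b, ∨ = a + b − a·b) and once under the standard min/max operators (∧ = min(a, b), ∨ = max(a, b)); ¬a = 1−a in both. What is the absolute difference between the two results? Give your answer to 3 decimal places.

Under algebraic product:
  P ∧ R = a·b on (0.3000, 0.4600) = 0.1380
  ¬P = 1 − 0.3000 = 0.7000
  ¬P ∨ P = a + b − a·b on (0.7000, 0.3000) = 0.7900
  Q ∧ (¬P ∨ P) = a·b on (0.5300, 0.7900) = 0.4187
  (P ∧ R) ∧ (Q ∧ (¬P ∨ P)) = a·b on (0.1380, 0.4187) = 0.0578
  → value = 0.0578
Under standard min/max:
  P ∧ R = min(a, b) on (0.30, 0.46) = 0.30
  ¬P = 1 − 0.30 = 0.70
  ¬P ∨ P = max(a, b) on (0.70, 0.30) = 0.70
  Q ∧ (¬P ∨ P) = min(a, b) on (0.53, 0.70) = 0.53
  (P ∧ R) ∧ (Q ∧ (¬P ∨ P)) = min(a, b) on (0.30, 0.53) = 0.30
  → value = 0.3000
|0.0578 − 0.3000| = 0.242

0.242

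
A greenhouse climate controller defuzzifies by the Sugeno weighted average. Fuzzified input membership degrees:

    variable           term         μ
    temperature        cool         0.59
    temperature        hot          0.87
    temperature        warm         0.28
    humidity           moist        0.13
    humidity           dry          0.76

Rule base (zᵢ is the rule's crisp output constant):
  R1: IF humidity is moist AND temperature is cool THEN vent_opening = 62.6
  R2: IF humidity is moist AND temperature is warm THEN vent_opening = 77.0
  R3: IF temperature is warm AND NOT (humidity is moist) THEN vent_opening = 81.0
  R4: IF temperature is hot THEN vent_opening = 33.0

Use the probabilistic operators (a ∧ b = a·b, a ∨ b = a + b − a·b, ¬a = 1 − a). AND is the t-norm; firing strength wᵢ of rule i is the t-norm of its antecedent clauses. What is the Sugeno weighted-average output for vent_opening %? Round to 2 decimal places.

R1 (z=62.6): moist=0.13, cool=0.59; AND[a·b] → w = 0.0767
R2 (z=77.0): moist=0.13, warm=0.28; AND[a·b] → w = 0.0364
R3 (z=81.0): warm=0.28, ¬moist=1−0.13=0.87; AND[a·b] → w = 0.2436
R4 (z=33.0): hot=0.87 → w = 0.8700
Weighted average = (0.0767·62.6 + 0.0364·77.0 + 0.2436·81.0 + 0.8700·33.0) / (0.0767 + 0.0364 + 0.2436 + 0.8700)
  = 56.0458 / 1.2267 = 45.69

45.69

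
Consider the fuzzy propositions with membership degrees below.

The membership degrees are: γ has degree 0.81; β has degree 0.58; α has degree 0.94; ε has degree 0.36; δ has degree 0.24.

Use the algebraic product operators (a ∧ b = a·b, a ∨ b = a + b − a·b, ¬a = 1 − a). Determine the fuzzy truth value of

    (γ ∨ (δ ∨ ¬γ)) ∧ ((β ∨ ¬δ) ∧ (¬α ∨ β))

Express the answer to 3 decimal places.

¬γ = 1 − 0.8100 = 0.1900
δ ∨ ¬γ = a + b − a·b on (0.2400, 0.1900) = 0.3844
γ ∨ (δ ∨ ¬γ) = a + b − a·b on (0.8100, 0.3844) = 0.8830
¬δ = 1 − 0.2400 = 0.7600
β ∨ ¬δ = a + b − a·b on (0.5800, 0.7600) = 0.8992
¬α = 1 − 0.9400 = 0.0600
¬α ∨ β = a + b − a·b on (0.0600, 0.5800) = 0.6052
(β ∨ ¬δ) ∧ (¬α ∨ β) = a·b on (0.8992, 0.6052) = 0.5442
(γ ∨ (δ ∨ ¬γ)) ∧ ((β ∨ ¬δ) ∧ (¬α ∨ β)) = a·b on (0.8830, 0.5442) = 0.4805

0.481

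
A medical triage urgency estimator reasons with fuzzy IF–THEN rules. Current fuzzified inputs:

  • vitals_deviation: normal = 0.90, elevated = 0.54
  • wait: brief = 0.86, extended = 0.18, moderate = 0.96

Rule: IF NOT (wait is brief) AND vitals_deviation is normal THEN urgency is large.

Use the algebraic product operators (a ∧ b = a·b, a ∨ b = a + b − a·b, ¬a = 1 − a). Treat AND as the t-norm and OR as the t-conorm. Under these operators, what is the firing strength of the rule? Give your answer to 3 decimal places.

firing strength: ¬brief=1−0.86=0.14, normal=0.90; AND[a·b] → w = 0.1260

0.126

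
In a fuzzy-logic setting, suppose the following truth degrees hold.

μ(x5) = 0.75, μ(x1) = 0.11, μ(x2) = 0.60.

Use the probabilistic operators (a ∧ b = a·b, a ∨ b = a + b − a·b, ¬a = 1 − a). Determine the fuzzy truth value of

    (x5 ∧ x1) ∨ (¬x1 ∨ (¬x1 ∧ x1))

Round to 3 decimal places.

0.909

x5 ∧ x1 = a·b on (0.7500, 0.1100) = 0.0825
¬x1 = 1 − 0.1100 = 0.8900
¬x1 = 1 − 0.1100 = 0.8900
¬x1 ∧ x1 = a·b on (0.8900, 0.1100) = 0.0979
¬x1 ∨ (¬x1 ∧ x1) = a + b − a·b on (0.8900, 0.0979) = 0.9008
(x5 ∧ x1) ∨ (¬x1 ∨ (¬x1 ∧ x1)) = a + b − a·b on (0.0825, 0.9008) = 0.9090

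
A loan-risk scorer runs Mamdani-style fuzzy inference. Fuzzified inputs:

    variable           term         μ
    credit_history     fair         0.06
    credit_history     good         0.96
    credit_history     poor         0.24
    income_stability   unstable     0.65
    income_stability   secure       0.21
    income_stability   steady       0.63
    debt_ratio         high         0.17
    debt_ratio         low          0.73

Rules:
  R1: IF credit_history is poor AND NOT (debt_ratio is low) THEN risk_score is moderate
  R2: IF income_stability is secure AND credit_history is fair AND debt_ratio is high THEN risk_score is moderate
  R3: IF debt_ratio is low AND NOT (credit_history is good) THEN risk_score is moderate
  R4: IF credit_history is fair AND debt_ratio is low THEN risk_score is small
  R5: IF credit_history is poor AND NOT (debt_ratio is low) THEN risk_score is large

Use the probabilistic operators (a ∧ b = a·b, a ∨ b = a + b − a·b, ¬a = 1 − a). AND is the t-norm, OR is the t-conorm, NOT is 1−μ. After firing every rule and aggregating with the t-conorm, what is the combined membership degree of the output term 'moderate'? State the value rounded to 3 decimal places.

0.094

R1: poor=0.24, ¬low=1−0.73=0.27; AND[a·b] → w = 0.0648
R2: secure=0.21, fair=0.06, high=0.17; AND[a·b] → w = 0.0021
R3: low=0.73, ¬good=1−0.96=0.04; AND[a·b] → w = 0.0292
R4: fair=0.06, low=0.73; AND[a·b] → w = 0.0438
R5: poor=0.24, ¬low=1−0.73=0.27; AND[a·b] → w = 0.0648
Rules with consequent 'moderate': {R1, R2, R3} → strengths 0.0648, 0.0021, 0.0292
Aggregate via t-conorm [a + b − a·b]: 0.0941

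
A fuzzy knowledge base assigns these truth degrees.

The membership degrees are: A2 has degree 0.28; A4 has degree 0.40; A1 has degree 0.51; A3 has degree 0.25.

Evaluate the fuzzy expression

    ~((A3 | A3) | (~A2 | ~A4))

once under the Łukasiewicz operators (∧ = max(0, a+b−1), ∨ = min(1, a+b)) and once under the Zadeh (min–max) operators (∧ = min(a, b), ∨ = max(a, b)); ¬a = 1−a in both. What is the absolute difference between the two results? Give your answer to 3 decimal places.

Under Łukasiewicz:
  A3 | A3 = min(1, a+b) on (0.25, 0.25) = 0.50
  ~A2 = 1 − 0.28 = 0.72
  ~A4 = 1 − 0.40 = 0.60
  ~A2 | ~A4 = min(1, a+b) on (0.72, 0.60) = 1.00
  (A3 | A3) | (~A2 | ~A4) = min(1, a+b) on (0.50, 1.00) = 1.00
  ~((A3 | A3) | (~A2 | ~A4)) = 1 − 1.00 = 0.00
  → value = 0.0000
Under Zadeh (min–max):
  A3 | A3 = max(a, b) on (0.25, 0.25) = 0.25
  ~A2 = 1 − 0.28 = 0.72
  ~A4 = 1 − 0.40 = 0.60
  ~A2 | ~A4 = max(a, b) on (0.72, 0.60) = 0.72
  (A3 | A3) | (~A2 | ~A4) = max(a, b) on (0.25, 0.72) = 0.72
  ~((A3 | A3) | (~A2 | ~A4)) = 1 − 0.72 = 0.28
  → value = 0.2800
|0.0000 − 0.2800| = 0.280

0.280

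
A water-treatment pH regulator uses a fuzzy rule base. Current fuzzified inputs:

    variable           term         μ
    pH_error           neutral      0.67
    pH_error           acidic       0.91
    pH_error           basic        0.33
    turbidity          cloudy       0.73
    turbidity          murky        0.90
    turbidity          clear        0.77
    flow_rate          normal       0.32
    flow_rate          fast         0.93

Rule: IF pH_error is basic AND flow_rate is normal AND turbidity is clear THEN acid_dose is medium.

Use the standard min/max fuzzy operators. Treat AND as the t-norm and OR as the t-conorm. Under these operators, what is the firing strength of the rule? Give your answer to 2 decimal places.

firing strength: basic=0.33, normal=0.32, clear=0.77; AND[min(a, b)] → w = 0.32

0.32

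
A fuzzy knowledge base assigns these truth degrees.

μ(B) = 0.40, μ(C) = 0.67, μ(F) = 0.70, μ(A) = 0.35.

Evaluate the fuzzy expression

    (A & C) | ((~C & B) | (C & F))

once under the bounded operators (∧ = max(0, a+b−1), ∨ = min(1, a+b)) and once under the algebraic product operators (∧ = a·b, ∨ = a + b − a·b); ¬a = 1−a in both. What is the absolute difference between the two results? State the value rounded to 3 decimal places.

0.257

Under bounded:
  A & C = max(0, a+b−1) on (0.35, 0.67) = 0.02
  ~C = 1 − 0.67 = 0.33
  ~C & B = max(0, a+b−1) on (0.33, 0.40) = 0.00
  C & F = max(0, a+b−1) on (0.67, 0.70) = 0.37
  (~C & B) | (C & F) = min(1, a+b) on (0.00, 0.37) = 0.37
  (A & C) | ((~C & B) | (C & F)) = min(1, a+b) on (0.02, 0.37) = 0.39
  → value = 0.3900
Under algebraic product:
  A & C = a·b on (0.3500, 0.6700) = 0.2345
  ~C = 1 − 0.6700 = 0.3300
  ~C & B = a·b on (0.3300, 0.4000) = 0.1320
  C & F = a·b on (0.6700, 0.7000) = 0.4690
  (~C & B) | (C & F) = a + b − a·b on (0.1320, 0.4690) = 0.5391
  (A & C) | ((~C & B) | (C & F)) = a + b − a·b on (0.2345, 0.5391) = 0.6472
  → value = 0.6472
|0.3900 − 0.6472| = 0.257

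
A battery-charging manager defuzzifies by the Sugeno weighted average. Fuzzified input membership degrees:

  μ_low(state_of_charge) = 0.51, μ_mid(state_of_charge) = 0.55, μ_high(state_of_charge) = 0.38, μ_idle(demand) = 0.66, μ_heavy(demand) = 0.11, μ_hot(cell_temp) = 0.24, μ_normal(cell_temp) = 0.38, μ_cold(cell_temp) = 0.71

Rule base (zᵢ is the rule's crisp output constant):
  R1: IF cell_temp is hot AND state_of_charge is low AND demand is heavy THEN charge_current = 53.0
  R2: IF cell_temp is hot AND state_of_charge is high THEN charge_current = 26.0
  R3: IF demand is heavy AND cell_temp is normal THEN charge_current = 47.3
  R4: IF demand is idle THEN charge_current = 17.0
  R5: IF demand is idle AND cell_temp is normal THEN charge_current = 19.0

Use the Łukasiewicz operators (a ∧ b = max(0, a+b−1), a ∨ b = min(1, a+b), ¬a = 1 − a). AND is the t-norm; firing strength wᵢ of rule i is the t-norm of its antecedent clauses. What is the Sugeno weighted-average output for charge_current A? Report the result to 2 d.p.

R1 (z=53.0): hot=0.24, low=0.51, heavy=0.11; AND[max(0, a+b−1)] → w = 0.00
R2 (z=26.0): hot=0.24, high=0.38; AND[max(0, a+b−1)] → w = 0.00
R3 (z=47.3): heavy=0.11, normal=0.38; AND[max(0, a+b−1)] → w = 0.00
R4 (z=17.0): idle=0.66 → w = 0.66
R5 (z=19.0): idle=0.66, normal=0.38; AND[max(0, a+b−1)] → w = 0.04
Weighted average = (0.00·53.0 + 0.00·26.0 + 0.00·47.3 + 0.66·17.0 + 0.04·19.0) / (0.00 + 0.00 + 0.00 + 0.66 + 0.04)
  = 11.9800 / 0.7000 = 17.11

17.11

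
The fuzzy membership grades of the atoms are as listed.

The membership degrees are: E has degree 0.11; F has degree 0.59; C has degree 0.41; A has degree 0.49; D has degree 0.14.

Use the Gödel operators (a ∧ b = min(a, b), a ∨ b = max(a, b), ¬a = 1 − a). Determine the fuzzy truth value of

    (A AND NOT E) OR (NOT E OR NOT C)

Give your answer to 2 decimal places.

NOT E = 1 − 0.11 = 0.89
A AND NOT E = min(a, b) on (0.49, 0.89) = 0.49
NOT E = 1 − 0.11 = 0.89
NOT C = 1 − 0.41 = 0.59
NOT E OR NOT C = max(a, b) on (0.89, 0.59) = 0.89
(A AND NOT E) OR (NOT E OR NOT C) = max(a, b) on (0.49, 0.89) = 0.89

0.89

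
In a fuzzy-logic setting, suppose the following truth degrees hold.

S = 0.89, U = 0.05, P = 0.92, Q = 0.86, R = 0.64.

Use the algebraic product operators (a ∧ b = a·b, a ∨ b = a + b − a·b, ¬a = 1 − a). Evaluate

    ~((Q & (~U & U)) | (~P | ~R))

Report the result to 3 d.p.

~U = 1 − 0.0500 = 0.9500
~U & U = a·b on (0.9500, 0.0500) = 0.0475
Q & (~U & U) = a·b on (0.8600, 0.0475) = 0.0408
~P = 1 − 0.9200 = 0.0800
~R = 1 − 0.6400 = 0.3600
~P | ~R = a + b − a·b on (0.0800, 0.3600) = 0.4112
(Q & (~U & U)) | (~P | ~R) = a + b − a·b on (0.0408, 0.4112) = 0.4353
~((Q & (~U & U)) | (~P | ~R)) = 1 − 0.4353 = 0.5647

0.565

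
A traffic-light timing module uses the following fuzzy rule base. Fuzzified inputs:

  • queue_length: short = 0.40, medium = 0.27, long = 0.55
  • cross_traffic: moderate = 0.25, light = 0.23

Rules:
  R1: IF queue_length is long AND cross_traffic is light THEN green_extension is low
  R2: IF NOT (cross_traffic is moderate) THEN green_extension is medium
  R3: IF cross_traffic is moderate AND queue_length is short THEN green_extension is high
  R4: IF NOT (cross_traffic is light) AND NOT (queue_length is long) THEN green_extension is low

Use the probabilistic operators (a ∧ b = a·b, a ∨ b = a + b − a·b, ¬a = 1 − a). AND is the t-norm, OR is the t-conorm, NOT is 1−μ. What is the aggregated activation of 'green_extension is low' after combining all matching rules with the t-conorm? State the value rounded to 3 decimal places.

0.429

R1: long=0.55, light=0.23; AND[a·b] → w = 0.1265
R2: ¬moderate=1−0.25=0.75 → w = 0.7500
R3: moderate=0.25, short=0.40; AND[a·b] → w = 0.1000
R4: ¬light=1−0.23=0.77, ¬long=1−0.55=0.45; AND[a·b] → w = 0.3465
Rules with consequent 'low': {R1, R4} → strengths 0.1265, 0.3465
Aggregate via t-conorm [a + b − a·b]: 0.4292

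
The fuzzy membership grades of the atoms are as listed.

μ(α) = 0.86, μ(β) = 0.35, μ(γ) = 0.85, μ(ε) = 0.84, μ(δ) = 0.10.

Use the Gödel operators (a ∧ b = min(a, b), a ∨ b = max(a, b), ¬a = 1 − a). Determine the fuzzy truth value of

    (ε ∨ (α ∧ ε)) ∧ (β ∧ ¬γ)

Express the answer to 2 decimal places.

0.15

α ∧ ε = min(a, b) on (0.86, 0.84) = 0.84
ε ∨ (α ∧ ε) = max(a, b) on (0.84, 0.84) = 0.84
¬γ = 1 − 0.85 = 0.15
β ∧ ¬γ = min(a, b) on (0.35, 0.15) = 0.15
(ε ∨ (α ∧ ε)) ∧ (β ∧ ¬γ) = min(a, b) on (0.84, 0.15) = 0.15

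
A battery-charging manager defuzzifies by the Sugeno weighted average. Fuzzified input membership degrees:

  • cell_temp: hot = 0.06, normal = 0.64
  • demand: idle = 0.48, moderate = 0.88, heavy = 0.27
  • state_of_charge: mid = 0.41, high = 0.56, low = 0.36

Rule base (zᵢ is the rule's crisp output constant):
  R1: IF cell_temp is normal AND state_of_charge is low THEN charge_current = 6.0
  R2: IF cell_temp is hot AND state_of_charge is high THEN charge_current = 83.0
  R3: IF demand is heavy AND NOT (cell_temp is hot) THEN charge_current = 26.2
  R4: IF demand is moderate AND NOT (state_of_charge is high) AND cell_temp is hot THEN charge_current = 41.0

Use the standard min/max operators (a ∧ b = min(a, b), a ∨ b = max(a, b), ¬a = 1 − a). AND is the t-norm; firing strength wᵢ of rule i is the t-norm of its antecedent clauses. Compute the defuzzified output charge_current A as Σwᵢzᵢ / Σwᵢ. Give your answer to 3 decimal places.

R1 (z=6.0): normal=0.64, low=0.36; AND[min(a, b)] → w = 0.36
R2 (z=83.0): hot=0.06, high=0.56; AND[min(a, b)] → w = 0.06
R3 (z=26.2): heavy=0.27, ¬hot=1−0.06=0.94; AND[min(a, b)] → w = 0.27
R4 (z=41.0): moderate=0.88, ¬high=1−0.56=0.44, hot=0.06; AND[min(a, b)] → w = 0.06
Weighted average = (0.36·6.0 + 0.06·83.0 + 0.27·26.2 + 0.06·41.0) / (0.36 + 0.06 + 0.27 + 0.06)
  = 16.6740 / 0.7500 = 22.232

22.232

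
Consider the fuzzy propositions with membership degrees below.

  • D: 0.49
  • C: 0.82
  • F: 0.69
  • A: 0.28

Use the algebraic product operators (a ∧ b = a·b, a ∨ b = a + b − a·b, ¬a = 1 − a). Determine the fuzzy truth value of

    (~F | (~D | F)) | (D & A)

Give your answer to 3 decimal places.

0.910

~F = 1 − 0.6900 = 0.3100
~D = 1 − 0.4900 = 0.5100
~D | F = a + b − a·b on (0.5100, 0.6900) = 0.8481
~F | (~D | F) = a + b − a·b on (0.3100, 0.8481) = 0.8952
D & A = a·b on (0.4900, 0.2800) = 0.1372
(~F | (~D | F)) | (D & A) = a + b − a·b on (0.8952, 0.1372) = 0.9096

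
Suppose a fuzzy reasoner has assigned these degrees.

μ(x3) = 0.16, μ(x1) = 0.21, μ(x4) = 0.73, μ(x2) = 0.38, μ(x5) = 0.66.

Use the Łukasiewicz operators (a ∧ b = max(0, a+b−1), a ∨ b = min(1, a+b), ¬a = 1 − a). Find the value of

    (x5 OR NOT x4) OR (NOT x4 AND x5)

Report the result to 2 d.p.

0.93

NOT x4 = 1 − 0.73 = 0.27
x5 OR NOT x4 = min(1, a+b) on (0.66, 0.27) = 0.93
NOT x4 = 1 − 0.73 = 0.27
NOT x4 AND x5 = max(0, a+b−1) on (0.27, 0.66) = 0.00
(x5 OR NOT x4) OR (NOT x4 AND x5) = min(1, a+b) on (0.93, 0.00) = 0.93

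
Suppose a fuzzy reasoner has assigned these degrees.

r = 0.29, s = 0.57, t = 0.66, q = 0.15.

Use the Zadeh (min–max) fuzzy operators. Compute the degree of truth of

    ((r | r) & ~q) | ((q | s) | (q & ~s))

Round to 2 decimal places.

0.57

r | r = max(a, b) on (0.29, 0.29) = 0.29
~q = 1 − 0.15 = 0.85
(r | r) & ~q = min(a, b) on (0.29, 0.85) = 0.29
q | s = max(a, b) on (0.15, 0.57) = 0.57
~s = 1 − 0.57 = 0.43
q & ~s = min(a, b) on (0.15, 0.43) = 0.15
(q | s) | (q & ~s) = max(a, b) on (0.57, 0.15) = 0.57
((r | r) & ~q) | ((q | s) | (q & ~s)) = max(a, b) on (0.29, 0.57) = 0.57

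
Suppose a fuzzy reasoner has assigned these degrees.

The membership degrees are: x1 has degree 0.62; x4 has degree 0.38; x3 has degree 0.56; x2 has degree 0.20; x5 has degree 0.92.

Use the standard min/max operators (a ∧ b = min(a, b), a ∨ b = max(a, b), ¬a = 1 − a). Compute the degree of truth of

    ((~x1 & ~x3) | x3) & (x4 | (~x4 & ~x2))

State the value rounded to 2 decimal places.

0.56

~x1 = 1 − 0.62 = 0.38
~x3 = 1 − 0.56 = 0.44
~x1 & ~x3 = min(a, b) on (0.38, 0.44) = 0.38
(~x1 & ~x3) | x3 = max(a, b) on (0.38, 0.56) = 0.56
~x4 = 1 − 0.38 = 0.62
~x2 = 1 − 0.20 = 0.80
~x4 & ~x2 = min(a, b) on (0.62, 0.80) = 0.62
x4 | (~x4 & ~x2) = max(a, b) on (0.38, 0.62) = 0.62
((~x1 & ~x3) | x3) & (x4 | (~x4 & ~x2)) = min(a, b) on (0.56, 0.62) = 0.56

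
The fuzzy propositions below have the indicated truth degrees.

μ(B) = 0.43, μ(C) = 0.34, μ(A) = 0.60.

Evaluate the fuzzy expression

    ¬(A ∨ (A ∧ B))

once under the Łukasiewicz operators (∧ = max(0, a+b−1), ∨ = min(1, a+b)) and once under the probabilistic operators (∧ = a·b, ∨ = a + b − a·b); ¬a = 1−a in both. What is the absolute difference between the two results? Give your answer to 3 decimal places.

0.073

Under Łukasiewicz:
  A ∧ B = max(0, a+b−1) on (0.60, 0.43) = 0.03
  A ∨ (A ∧ B) = min(1, a+b) on (0.60, 0.03) = 0.63
  ¬(A ∨ (A ∧ B)) = 1 − 0.63 = 0.37
  → value = 0.3700
Under probabilistic:
  A ∧ B = a·b on (0.6000, 0.4300) = 0.2580
  A ∨ (A ∧ B) = a + b − a·b on (0.6000, 0.2580) = 0.7032
  ¬(A ∨ (A ∧ B)) = 1 − 0.7032 = 0.2968
  → value = 0.2968
|0.3700 − 0.2968| = 0.073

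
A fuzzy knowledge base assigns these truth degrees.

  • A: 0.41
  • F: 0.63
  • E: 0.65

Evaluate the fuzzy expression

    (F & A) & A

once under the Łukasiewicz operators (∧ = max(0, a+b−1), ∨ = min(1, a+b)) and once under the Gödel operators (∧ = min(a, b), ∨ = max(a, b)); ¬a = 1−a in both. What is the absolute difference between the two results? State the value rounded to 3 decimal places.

0.410

Under Łukasiewicz:
  F & A = max(0, a+b−1) on (0.63, 0.41) = 0.04
  (F & A) & A = max(0, a+b−1) on (0.04, 0.41) = 0.00
  → value = 0.0000
Under Gödel:
  F & A = min(a, b) on (0.63, 0.41) = 0.41
  (F & A) & A = min(a, b) on (0.41, 0.41) = 0.41
  → value = 0.4100
|0.0000 − 0.4100| = 0.410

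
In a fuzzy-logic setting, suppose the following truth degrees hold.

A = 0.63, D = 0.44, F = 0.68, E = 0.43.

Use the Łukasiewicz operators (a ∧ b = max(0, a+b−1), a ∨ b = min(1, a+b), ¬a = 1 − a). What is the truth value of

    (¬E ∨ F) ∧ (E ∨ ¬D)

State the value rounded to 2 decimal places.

¬E = 1 − 0.43 = 0.57
¬E ∨ F = min(1, a+b) on (0.57, 0.68) = 1.00
¬D = 1 − 0.44 = 0.56
E ∨ ¬D = min(1, a+b) on (0.43, 0.56) = 0.99
(¬E ∨ F) ∧ (E ∨ ¬D) = max(0, a+b−1) on (1.00, 0.99) = 0.99

0.99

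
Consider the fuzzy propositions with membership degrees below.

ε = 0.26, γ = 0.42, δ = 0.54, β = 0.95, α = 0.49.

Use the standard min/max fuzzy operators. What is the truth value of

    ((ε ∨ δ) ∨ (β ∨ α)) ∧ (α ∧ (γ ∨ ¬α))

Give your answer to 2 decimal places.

0.49

ε ∨ δ = max(a, b) on (0.26, 0.54) = 0.54
β ∨ α = max(a, b) on (0.95, 0.49) = 0.95
(ε ∨ δ) ∨ (β ∨ α) = max(a, b) on (0.54, 0.95) = 0.95
¬α = 1 − 0.49 = 0.51
γ ∨ ¬α = max(a, b) on (0.42, 0.51) = 0.51
α ∧ (γ ∨ ¬α) = min(a, b) on (0.49, 0.51) = 0.49
((ε ∨ δ) ∨ (β ∨ α)) ∧ (α ∧ (γ ∨ ¬α)) = min(a, b) on (0.95, 0.49) = 0.49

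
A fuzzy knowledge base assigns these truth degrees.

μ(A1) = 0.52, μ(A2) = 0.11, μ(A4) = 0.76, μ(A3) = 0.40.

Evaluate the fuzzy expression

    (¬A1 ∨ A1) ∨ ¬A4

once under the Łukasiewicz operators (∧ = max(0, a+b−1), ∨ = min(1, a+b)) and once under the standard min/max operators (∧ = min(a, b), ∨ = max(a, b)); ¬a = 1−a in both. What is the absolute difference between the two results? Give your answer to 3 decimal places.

Under Łukasiewicz:
  ¬A1 = 1 − 0.52 = 0.48
  ¬A1 ∨ A1 = min(1, a+b) on (0.48, 0.52) = 1.00
  ¬A4 = 1 − 0.76 = 0.24
  (¬A1 ∨ A1) ∨ ¬A4 = min(1, a+b) on (1.00, 0.24) = 1.00
  → value = 1.0000
Under standard min/max:
  ¬A1 = 1 − 0.52 = 0.48
  ¬A1 ∨ A1 = max(a, b) on (0.48, 0.52) = 0.52
  ¬A4 = 1 − 0.76 = 0.24
  (¬A1 ∨ A1) ∨ ¬A4 = max(a, b) on (0.52, 0.24) = 0.52
  → value = 0.5200
|1.0000 − 0.5200| = 0.480

0.480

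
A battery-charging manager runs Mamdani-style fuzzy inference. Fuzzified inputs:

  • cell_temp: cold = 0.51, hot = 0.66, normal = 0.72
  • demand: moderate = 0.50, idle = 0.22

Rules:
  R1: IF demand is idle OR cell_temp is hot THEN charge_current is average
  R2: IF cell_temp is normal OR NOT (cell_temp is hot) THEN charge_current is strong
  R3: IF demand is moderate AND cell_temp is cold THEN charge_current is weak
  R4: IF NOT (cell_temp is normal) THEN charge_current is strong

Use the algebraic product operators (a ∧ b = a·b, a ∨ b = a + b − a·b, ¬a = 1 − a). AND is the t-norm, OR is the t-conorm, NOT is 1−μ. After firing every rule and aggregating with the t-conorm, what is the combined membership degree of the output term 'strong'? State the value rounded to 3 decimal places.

R1: idle=0.22, hot=0.66; OR[a + b − a·b] → w = 0.7348
R2: normal=0.72, ¬hot=1−0.66=0.34; OR[a + b − a·b] → w = 0.8152
R3: moderate=0.50, cold=0.51; AND[a·b] → w = 0.2550
R4: ¬normal=1−0.72=0.28 → w = 0.2800
Rules with consequent 'strong': {R2, R4} → strengths 0.8152, 0.2800
Aggregate via t-conorm [a + b − a·b]: 0.8669

0.867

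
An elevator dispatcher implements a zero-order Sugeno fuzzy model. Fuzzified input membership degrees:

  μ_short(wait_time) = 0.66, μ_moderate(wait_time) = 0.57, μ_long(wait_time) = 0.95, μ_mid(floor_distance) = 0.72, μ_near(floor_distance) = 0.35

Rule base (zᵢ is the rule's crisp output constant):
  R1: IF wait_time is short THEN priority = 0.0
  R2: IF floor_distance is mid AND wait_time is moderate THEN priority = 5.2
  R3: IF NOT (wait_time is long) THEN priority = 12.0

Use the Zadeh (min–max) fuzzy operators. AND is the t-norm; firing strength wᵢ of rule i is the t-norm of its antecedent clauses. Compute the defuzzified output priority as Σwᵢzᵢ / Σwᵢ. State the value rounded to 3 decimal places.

2.784

R1 (z=0.0): short=0.66 → w = 0.66
R2 (z=5.2): mid=0.72, moderate=0.57; AND[min(a, b)] → w = 0.57
R3 (z=12.0): ¬long=1−0.95=0.05 → w = 0.05
Weighted average = (0.66·0.0 + 0.57·5.2 + 0.05·12.0) / (0.66 + 0.57 + 0.05)
  = 3.5640 / 1.2800 = 2.784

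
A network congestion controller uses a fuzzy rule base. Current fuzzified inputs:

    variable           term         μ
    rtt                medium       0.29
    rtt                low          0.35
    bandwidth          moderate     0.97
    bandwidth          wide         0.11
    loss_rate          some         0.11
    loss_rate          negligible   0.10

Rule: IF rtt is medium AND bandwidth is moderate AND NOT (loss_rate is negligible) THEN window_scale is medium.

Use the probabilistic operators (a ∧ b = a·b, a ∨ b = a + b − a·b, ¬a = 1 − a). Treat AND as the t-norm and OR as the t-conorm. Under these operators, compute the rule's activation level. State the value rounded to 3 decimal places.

firing strength: medium=0.29, moderate=0.97, ¬negligible=1−0.10=0.90; AND[a·b] → w = 0.2532

0.253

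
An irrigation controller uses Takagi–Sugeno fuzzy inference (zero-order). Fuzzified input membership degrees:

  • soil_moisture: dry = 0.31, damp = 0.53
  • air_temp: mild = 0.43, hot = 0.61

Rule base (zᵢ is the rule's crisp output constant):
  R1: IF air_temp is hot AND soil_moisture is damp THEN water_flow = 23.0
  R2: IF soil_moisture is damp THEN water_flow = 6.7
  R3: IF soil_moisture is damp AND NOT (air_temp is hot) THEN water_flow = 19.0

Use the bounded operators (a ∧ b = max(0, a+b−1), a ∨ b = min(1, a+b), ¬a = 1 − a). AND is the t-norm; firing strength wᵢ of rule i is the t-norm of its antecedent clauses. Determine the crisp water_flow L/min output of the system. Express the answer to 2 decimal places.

R1 (z=23.0): hot=0.61, damp=0.53; AND[max(0, a+b−1)] → w = 0.14
R2 (z=6.7): damp=0.53 → w = 0.53
R3 (z=19.0): damp=0.53, ¬hot=1−0.61=0.39; AND[max(0, a+b−1)] → w = 0.00
Weighted average = (0.14·23.0 + 0.53·6.7 + 0.00·19.0) / (0.14 + 0.53 + 0.00)
  = 6.7710 / 0.6700 = 10.11

10.11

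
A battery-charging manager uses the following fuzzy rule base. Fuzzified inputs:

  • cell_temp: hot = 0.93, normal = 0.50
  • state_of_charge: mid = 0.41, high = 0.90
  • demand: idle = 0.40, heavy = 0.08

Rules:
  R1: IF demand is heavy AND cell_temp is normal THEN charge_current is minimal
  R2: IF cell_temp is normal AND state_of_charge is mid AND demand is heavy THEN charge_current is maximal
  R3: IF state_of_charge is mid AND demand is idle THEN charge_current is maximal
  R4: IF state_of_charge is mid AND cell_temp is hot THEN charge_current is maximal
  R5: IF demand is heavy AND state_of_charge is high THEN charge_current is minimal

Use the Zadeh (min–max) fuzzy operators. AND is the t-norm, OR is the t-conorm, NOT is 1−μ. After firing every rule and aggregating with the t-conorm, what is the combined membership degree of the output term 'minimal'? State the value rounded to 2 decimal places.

R1: heavy=0.08, normal=0.50; AND[min(a, b)] → w = 0.08
R2: normal=0.50, mid=0.41, heavy=0.08; AND[min(a, b)] → w = 0.08
R3: mid=0.41, idle=0.40; AND[min(a, b)] → w = 0.40
R4: mid=0.41, hot=0.93; AND[min(a, b)] → w = 0.41
R5: heavy=0.08, high=0.90; AND[min(a, b)] → w = 0.08
Rules with consequent 'minimal': {R1, R5} → strengths 0.08, 0.08
Aggregate via t-conorm [max(a, b)]: 0.08

0.08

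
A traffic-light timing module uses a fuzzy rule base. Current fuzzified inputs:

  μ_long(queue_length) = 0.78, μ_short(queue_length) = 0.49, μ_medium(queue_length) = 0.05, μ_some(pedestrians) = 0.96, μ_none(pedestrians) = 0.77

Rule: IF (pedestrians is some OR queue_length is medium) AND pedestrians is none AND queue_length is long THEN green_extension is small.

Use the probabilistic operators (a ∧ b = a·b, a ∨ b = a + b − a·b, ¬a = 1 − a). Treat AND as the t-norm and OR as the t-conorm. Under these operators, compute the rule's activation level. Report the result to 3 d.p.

firing strength: (some=0.96 OR medium=0.05) = 0.9620; AND[a·b] with none=0.77, long=0.78 → w = 0.5778

0.578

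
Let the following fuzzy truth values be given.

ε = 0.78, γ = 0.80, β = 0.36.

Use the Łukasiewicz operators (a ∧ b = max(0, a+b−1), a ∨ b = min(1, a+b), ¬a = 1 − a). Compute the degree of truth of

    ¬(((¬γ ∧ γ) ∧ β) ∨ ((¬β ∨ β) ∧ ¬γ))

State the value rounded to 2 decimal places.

¬γ = 1 − 0.80 = 0.20
¬γ ∧ γ = max(0, a+b−1) on (0.20, 0.80) = 0.00
(¬γ ∧ γ) ∧ β = max(0, a+b−1) on (0.00, 0.36) = 0.00
¬β = 1 − 0.36 = 0.64
¬β ∨ β = min(1, a+b) on (0.64, 0.36) = 1.00
¬γ = 1 − 0.80 = 0.20
(¬β ∨ β) ∧ ¬γ = max(0, a+b−1) on (1.00, 0.20) = 0.20
((¬γ ∧ γ) ∧ β) ∨ ((¬β ∨ β) ∧ ¬γ) = min(1, a+b) on (0.00, 0.20) = 0.20
¬(((¬γ ∧ γ) ∧ β) ∨ ((¬β ∨ β) ∧ ¬γ)) = 1 − 0.20 = 0.80

0.80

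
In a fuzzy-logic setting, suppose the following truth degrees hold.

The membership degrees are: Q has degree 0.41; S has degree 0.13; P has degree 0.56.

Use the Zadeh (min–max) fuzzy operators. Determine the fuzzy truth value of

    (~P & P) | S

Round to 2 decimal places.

0.44

~P = 1 − 0.56 = 0.44
~P & P = min(a, b) on (0.44, 0.56) = 0.44
(~P & P) | S = max(a, b) on (0.44, 0.13) = 0.44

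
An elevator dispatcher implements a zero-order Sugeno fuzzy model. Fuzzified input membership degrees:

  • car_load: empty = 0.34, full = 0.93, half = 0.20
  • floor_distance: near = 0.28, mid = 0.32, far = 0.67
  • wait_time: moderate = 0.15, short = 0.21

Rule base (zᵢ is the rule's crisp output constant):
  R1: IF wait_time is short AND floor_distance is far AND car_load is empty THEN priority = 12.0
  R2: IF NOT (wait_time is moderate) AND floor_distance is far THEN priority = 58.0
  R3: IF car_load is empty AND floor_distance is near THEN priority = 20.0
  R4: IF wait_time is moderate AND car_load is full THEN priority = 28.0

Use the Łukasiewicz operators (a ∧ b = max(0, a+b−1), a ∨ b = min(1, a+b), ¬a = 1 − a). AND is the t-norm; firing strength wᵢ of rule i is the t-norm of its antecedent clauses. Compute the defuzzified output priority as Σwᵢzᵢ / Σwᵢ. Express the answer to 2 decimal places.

54.00

R1 (z=12.0): short=0.21, far=0.67, empty=0.34; AND[max(0, a+b−1)] → w = 0.00
R2 (z=58.0): ¬moderate=1−0.15=0.85, far=0.67; AND[max(0, a+b−1)] → w = 0.52
R3 (z=20.0): empty=0.34, near=0.28; AND[max(0, a+b−1)] → w = 0.00
R4 (z=28.0): moderate=0.15, full=0.93; AND[max(0, a+b−1)] → w = 0.08
Weighted average = (0.00·12.0 + 0.52·58.0 + 0.00·20.0 + 0.08·28.0) / (0.00 + 0.52 + 0.00 + 0.08)
  = 32.4000 / 0.6000 = 54.00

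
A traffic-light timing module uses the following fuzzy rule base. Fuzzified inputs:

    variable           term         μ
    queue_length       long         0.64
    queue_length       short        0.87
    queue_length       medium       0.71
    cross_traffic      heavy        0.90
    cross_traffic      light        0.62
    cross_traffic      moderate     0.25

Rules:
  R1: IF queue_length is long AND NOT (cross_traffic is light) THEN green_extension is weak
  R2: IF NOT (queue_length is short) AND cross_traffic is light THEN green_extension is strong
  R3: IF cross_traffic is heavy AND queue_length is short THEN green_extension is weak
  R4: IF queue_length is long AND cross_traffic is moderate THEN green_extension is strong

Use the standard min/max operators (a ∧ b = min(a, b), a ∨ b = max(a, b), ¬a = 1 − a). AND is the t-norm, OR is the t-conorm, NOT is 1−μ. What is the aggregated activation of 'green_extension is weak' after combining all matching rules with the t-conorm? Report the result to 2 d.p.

R1: long=0.64, ¬light=1−0.62=0.38; AND[min(a, b)] → w = 0.38
R2: ¬short=1−0.87=0.13, light=0.62; AND[min(a, b)] → w = 0.13
R3: heavy=0.90, short=0.87; AND[min(a, b)] → w = 0.87
R4: long=0.64, moderate=0.25; AND[min(a, b)] → w = 0.25
Rules with consequent 'weak': {R1, R3} → strengths 0.38, 0.87
Aggregate via t-conorm [max(a, b)]: 0.87

0.87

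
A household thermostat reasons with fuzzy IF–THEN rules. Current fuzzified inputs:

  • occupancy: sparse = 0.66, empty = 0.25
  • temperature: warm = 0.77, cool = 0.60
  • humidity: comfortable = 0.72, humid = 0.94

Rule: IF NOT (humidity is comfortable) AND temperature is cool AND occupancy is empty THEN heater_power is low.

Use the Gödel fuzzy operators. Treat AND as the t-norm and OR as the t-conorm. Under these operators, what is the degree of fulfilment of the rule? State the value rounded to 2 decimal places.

firing strength: ¬comfortable=1−0.72=0.28, cool=0.60, empty=0.25; AND[min(a, b)] → w = 0.25

0.25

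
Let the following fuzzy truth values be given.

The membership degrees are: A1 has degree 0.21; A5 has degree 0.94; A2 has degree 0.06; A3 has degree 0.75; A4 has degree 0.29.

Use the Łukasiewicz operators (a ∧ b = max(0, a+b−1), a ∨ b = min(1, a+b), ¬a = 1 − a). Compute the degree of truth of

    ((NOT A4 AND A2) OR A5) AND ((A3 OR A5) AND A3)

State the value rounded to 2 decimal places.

NOT A4 = 1 − 0.29 = 0.71
NOT A4 AND A2 = max(0, a+b−1) on (0.71, 0.06) = 0.00
(NOT A4 AND A2) OR A5 = min(1, a+b) on (0.00, 0.94) = 0.94
A3 OR A5 = min(1, a+b) on (0.75, 0.94) = 1.00
(A3 OR A5) AND A3 = max(0, a+b−1) on (1.00, 0.75) = 0.75
((NOT A4 AND A2) OR A5) AND ((A3 OR A5) AND A3) = max(0, a+b−1) on (0.94, 0.75) = 0.69

0.69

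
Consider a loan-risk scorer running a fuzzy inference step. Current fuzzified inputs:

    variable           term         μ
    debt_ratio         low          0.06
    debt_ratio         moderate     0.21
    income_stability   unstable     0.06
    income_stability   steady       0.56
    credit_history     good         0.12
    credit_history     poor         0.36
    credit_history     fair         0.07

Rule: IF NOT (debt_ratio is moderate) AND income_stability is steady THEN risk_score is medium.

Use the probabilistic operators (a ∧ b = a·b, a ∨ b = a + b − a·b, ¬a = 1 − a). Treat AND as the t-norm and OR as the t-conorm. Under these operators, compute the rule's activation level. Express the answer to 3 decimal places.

firing strength: ¬moderate=1−0.21=0.79, steady=0.56; AND[a·b] → w = 0.4424

0.442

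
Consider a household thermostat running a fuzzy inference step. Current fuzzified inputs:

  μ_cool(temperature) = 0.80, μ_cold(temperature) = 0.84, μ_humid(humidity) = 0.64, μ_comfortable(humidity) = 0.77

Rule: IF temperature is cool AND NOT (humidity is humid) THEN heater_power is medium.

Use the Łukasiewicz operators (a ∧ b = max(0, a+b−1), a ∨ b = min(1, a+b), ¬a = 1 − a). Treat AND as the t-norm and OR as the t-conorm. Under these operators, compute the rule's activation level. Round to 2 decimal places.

0.16

firing strength: cool=0.80, ¬humid=1−0.64=0.36; AND[max(0, a+b−1)] → w = 0.16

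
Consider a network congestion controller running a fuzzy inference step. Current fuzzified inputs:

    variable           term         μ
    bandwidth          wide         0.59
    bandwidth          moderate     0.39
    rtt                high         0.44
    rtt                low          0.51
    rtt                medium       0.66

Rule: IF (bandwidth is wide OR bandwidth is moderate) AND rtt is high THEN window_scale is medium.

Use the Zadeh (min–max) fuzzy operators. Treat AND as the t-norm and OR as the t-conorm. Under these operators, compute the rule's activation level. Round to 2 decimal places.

firing strength: (wide=0.59 OR moderate=0.39) = 0.59; AND[min(a, b)] with high=0.44 → w = 0.44

0.44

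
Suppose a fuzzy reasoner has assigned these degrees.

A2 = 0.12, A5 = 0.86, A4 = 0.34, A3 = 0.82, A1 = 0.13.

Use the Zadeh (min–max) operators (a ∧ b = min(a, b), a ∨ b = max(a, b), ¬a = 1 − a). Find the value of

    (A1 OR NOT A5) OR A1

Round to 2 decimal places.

0.14

NOT A5 = 1 − 0.86 = 0.14
A1 OR NOT A5 = max(a, b) on (0.13, 0.14) = 0.14
(A1 OR NOT A5) OR A1 = max(a, b) on (0.14, 0.13) = 0.14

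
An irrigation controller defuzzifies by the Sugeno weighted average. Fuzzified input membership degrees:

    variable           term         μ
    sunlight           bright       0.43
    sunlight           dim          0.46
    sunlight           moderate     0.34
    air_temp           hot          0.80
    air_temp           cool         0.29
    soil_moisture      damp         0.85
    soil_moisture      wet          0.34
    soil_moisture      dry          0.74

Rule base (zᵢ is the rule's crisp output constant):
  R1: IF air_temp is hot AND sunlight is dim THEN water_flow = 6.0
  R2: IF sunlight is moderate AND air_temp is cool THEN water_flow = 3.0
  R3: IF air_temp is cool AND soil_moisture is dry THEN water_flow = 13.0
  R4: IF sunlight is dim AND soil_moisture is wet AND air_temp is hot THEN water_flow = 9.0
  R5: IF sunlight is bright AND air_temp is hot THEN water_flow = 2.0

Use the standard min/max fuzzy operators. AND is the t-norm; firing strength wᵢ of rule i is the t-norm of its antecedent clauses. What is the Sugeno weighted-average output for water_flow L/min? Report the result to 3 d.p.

R1 (z=6.0): hot=0.80, dim=0.46; AND[min(a, b)] → w = 0.46
R2 (z=3.0): moderate=0.34, cool=0.29; AND[min(a, b)] → w = 0.29
R3 (z=13.0): cool=0.29, dry=0.74; AND[min(a, b)] → w = 0.29
R4 (z=9.0): dim=0.46, wet=0.34, hot=0.80; AND[min(a, b)] → w = 0.34
R5 (z=2.0): bright=0.43, hot=0.80; AND[min(a, b)] → w = 0.43
Weighted average = (0.46·6.0 + 0.29·3.0 + 0.29·13.0 + 0.34·9.0 + 0.43·2.0) / (0.46 + 0.29 + 0.29 + 0.34 + 0.43)
  = 11.3200 / 1.8100 = 6.254

6.254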